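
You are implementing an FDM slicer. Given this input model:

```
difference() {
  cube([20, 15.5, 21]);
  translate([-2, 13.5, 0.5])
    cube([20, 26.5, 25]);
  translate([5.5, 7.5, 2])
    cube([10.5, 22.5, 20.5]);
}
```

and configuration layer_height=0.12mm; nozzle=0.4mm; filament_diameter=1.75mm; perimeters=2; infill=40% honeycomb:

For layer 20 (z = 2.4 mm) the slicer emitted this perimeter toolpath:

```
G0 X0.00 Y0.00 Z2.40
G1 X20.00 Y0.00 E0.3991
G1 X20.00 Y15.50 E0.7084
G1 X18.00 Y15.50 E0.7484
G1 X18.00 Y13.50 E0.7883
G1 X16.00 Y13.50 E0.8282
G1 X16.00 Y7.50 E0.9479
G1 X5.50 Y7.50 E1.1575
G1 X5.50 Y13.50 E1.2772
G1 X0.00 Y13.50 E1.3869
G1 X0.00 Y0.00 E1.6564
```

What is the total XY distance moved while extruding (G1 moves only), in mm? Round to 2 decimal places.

83.00 mm

Sum the Euclidean lengths of each G1 segment: total = 83.00 mm.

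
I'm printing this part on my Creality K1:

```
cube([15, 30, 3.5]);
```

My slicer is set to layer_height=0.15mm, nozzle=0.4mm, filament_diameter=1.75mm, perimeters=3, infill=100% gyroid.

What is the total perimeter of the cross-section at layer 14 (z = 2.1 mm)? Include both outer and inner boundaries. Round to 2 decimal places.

At z = 2.1 mm: the 15×30 cube contributes its full rectangle (perimeter 90.00 mm). Overall, the cross-section is a single solid region. Total boundary length (outer) = 90.00 mm.

90.00 mm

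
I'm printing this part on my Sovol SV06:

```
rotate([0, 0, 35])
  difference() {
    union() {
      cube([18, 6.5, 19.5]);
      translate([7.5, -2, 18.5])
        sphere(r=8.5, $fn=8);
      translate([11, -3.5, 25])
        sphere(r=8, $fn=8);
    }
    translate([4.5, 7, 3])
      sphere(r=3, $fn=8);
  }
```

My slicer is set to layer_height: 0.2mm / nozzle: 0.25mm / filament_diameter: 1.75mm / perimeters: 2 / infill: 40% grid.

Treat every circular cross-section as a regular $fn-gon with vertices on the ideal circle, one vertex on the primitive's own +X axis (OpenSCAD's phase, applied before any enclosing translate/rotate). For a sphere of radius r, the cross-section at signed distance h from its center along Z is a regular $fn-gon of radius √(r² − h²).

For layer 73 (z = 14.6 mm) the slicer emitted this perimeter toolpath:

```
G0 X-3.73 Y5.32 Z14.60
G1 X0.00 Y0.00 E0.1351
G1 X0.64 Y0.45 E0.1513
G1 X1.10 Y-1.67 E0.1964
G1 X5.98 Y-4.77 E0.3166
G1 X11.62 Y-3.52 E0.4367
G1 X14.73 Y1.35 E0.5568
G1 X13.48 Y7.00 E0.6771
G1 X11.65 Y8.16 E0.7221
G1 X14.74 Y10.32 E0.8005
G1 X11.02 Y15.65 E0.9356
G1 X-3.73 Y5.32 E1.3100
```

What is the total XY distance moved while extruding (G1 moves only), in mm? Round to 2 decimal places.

Sum the Euclidean lengths of each G1 segment: total = 63.02 mm.

63.02 mm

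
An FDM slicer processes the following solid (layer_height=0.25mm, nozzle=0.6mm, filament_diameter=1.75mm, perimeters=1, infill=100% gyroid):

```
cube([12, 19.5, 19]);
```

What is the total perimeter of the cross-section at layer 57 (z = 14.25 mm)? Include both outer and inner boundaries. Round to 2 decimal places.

63.00 mm

At z = 14.25 mm: the 12×19.5 cube contributes its full rectangle (perimeter 63.00 mm). Overall, the cross-section is a single solid region. Total boundary length (outer) = 63.00 mm.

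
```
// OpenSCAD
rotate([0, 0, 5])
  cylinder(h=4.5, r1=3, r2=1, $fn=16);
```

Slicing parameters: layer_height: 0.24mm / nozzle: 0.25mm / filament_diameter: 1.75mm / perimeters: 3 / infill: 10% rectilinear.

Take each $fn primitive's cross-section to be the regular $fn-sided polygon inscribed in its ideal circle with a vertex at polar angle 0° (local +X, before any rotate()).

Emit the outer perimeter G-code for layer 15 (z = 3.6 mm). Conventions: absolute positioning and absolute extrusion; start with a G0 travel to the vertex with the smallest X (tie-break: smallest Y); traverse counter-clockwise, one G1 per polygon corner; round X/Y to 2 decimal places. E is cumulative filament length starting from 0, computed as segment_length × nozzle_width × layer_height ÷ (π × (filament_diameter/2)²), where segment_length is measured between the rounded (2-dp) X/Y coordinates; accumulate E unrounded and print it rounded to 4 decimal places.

At z = 3.6 mm: the cone contributes a regular 16-gon of circumradius 1.400 (interpolated between r1=3 and r2=1 at t=0.800); (whole slice rotated 5° about Z — lengths, areas and connectivity unchanged). The outline is a single polygon with 16 vertices. Extrusion per mm of travel: 0.25 × 0.24 / (π × 0.875²) = 0.024945. Accumulating E over each segment gives final E = 0.2179.

G0 X-1.39 Y-0.12 Z3.60
G1 X-1.24 Y-0.65 E0.0137
G1 X-0.90 Y-1.07 E0.0272
G1 X-0.42 Y-1.34 E0.0410
G1 X0.12 Y-1.39 E0.0545
G1 X0.65 Y-1.24 E0.0682
G1 X1.07 Y-0.90 E0.0817
G1 X1.34 Y-0.42 E0.0954
G1 X1.39 Y0.12 E0.1090
G1 X1.24 Y0.65 E0.1227
G1 X0.90 Y1.07 E0.1362
G1 X0.42 Y1.34 E0.1499
G1 X-0.12 Y1.39 E0.1635
G1 X-0.65 Y1.24 E0.1772
G1 X-1.07 Y0.90 E0.1907
G1 X-1.34 Y0.42 E0.2044
G1 X-1.39 Y-0.12 E0.2179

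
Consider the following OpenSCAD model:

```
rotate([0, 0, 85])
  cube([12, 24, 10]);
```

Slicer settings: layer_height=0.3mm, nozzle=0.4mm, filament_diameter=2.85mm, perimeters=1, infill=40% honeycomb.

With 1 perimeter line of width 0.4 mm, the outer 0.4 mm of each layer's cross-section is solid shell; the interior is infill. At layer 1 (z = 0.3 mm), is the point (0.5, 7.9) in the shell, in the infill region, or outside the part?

At z = 0.3 mm: the cube is present — its section is the full 12×24 rectangle; (whole slice rotated 85° about Z — lengths, areas and connectivity unchanged). Overall, the cross-section is a single solid region. Undo the 85° rotation: the query point maps to (7.914, 0.190) in the un-rotated model frame. The nearest boundary edge runs (0.00, 0.00)→(12.00, 0.00); distance from the point to it = 0.19 mm. The point is inside the cross-section, 0.19 mm from the nearest boundary — within the 0.4 mm shell band (1 × 0.4).

shell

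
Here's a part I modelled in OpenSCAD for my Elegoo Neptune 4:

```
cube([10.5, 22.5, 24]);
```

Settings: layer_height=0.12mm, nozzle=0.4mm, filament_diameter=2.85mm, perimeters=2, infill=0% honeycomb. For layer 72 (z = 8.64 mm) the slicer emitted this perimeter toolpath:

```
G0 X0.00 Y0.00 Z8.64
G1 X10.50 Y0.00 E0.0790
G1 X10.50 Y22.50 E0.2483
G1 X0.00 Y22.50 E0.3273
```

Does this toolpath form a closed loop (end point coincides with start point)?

no

Start point (G0): (0.00, 0.00). End point (last G1): the path does not return to the start — open.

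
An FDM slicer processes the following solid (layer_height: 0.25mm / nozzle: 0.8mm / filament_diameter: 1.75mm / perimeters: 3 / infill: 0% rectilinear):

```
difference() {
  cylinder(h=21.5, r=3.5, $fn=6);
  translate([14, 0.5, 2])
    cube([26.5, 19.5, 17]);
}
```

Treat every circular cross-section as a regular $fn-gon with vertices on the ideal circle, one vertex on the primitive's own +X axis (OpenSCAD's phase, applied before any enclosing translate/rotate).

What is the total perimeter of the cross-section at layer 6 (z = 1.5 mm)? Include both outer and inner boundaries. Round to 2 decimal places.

At z = 1.5 mm: the r=3.5 cylinder gives a regular 6-gon of circumradius 3.5 (constant along its height) (perimeter = 2·6·3.500·sin(180°/6) = 21.00 mm); the cube at (14, 0.5) does not reach this height (z outside [2, 19]); After the difference (first − rest): none of the subtracted shapes is present at this height, so the r=3.5 cylinder is unchanged — boundary = 21.00 mm. Overall, the cross-section is a single solid region. Total boundary length (outer) = 21.00 mm.

21.00 mm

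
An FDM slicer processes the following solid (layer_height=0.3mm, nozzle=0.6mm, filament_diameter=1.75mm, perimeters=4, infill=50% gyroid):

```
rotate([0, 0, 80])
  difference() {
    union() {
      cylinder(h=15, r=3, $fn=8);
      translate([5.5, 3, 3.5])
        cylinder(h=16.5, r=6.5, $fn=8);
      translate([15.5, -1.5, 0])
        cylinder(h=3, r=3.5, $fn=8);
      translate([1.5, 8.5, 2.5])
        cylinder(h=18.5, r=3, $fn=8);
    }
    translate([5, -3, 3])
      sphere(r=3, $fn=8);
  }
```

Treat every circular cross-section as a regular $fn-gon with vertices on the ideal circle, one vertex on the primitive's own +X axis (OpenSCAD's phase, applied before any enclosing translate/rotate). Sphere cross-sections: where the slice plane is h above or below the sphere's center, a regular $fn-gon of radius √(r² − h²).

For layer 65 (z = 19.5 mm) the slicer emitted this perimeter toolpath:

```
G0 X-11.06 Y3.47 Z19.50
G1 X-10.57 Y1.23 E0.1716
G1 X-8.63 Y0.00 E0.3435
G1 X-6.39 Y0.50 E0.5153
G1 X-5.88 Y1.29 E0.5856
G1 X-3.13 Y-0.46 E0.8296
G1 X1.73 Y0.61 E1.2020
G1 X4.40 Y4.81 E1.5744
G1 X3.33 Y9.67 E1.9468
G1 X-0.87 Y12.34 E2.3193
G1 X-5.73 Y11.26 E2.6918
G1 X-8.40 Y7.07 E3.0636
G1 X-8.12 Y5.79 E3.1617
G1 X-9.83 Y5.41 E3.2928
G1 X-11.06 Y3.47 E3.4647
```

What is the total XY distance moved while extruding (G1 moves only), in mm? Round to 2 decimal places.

Sum the Euclidean lengths of each G1 segment: total = 46.30 mm.

46.30 mm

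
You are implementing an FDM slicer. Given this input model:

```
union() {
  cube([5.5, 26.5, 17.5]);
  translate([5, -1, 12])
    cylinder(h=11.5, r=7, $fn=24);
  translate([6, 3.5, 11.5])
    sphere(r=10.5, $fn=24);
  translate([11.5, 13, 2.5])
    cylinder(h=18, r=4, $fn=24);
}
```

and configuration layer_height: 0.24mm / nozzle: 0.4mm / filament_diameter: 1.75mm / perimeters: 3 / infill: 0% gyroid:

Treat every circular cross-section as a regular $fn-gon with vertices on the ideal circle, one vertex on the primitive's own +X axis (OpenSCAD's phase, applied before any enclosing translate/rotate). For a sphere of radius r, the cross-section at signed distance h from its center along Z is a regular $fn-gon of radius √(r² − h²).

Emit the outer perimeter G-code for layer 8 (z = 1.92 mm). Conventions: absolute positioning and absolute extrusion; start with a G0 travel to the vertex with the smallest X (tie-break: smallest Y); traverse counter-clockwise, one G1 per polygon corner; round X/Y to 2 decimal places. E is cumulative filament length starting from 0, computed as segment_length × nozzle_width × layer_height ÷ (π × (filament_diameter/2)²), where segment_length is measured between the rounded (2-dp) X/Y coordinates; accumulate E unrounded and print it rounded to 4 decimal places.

G0 X0.00 Y0.00 Z1.92
G1 X3.56 Y0.00 E0.1421
G1 X3.85 Y-0.22 E0.1566
G1 X4.89 Y-0.65 E0.2015
G1 X6.00 Y-0.80 E0.2462
G1 X7.11 Y-0.65 E0.2909
G1 X8.15 Y-0.22 E0.3359
G1 X9.04 Y0.46 E0.3806
G1 X9.72 Y1.35 E0.4253
G1 X10.15 Y2.39 E0.4702
G1 X10.30 Y3.50 E0.5149
G1 X10.15 Y4.61 E0.5596
G1 X9.72 Y5.65 E0.6045
G1 X9.04 Y6.54 E0.6492
G1 X8.15 Y7.22 E0.6939
G1 X7.11 Y7.65 E0.7388
G1 X6.00 Y7.80 E0.7835
G1 X5.50 Y7.73 E0.8037
G1 X5.50 Y26.50 E1.5528
G1 X0.00 Y26.50 E1.7724
G1 X0.00 Y0.00 E2.8300

At z = 1.92 mm: the cube is present — its section is the full 5.5×26.5 rectangle; the cylinder at (5, -1) is not intersected at this z (z outside [12, 23.5]); the sphere at (6, 3.5): section is a regular 24-gon, circumradius = √(r²−h²) = √(10.5²−9.58²) = 4.298; the cylinder at (11.5, 13) is absent (z outside [2.5, 20.5]); Merging all regions: the regions partially overlap (shared area 23.51 mm²), so overlapping operands fuse into one piece — 1 connected region. The outline is a single polygon with 20 vertices. Extrusion per mm of travel: 0.4 × 0.24 / (π × 0.875²) = 0.039912. Accumulating E over each segment gives final E = 2.8300.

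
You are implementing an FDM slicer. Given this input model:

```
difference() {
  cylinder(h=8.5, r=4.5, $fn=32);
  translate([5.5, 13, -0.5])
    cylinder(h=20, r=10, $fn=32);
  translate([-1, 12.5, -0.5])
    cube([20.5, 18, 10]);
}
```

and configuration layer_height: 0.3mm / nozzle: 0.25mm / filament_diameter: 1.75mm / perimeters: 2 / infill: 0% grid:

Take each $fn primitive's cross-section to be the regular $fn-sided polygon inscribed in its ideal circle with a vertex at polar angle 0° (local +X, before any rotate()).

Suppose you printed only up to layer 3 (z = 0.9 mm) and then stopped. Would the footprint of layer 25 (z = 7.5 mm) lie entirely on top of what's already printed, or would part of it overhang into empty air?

Compare the two slices. At z = 0.9: the cylinder: section is a regular 32-gon, circumradius r=4.5 (area = (32/2)·4.500²·sin(360°/32) = 63.21 mm²); the r=10 cylinder at (5.5, 13) contributes a regular 32-gon of circumradius 10 (area = (32/2)·10.000²·sin(360°/32) = 312.14 mm²); the cube at (-1, 12.5) (footprint 20.5×18) is included at this height (area 369.00 mm²); After the difference (first − rest): starting from the r=4.5 cylinder (63.21 mm²), the r=10 cylinder at (5.5, 13) partially overlaps it — only the 0.63 mm² overlap (of its 312.14 mm²) is removed, clipping the outline; the 20.5×18 cube at (-1, 12.5) misses the remaining region (no effect) — area = 62.57 mm². At z = 7.5: the r=4.5 cylinder gives a regular 32-gon of circumradius 4.5 (constant along its height) (area = (32/2)·4.500²·sin(360°/32) = 63.21 mm²); the r=10 cylinder at (5.5, 13) gives a regular 32-gon of circumradius 10 (constant along its height) (area = (32/2)·10.000²·sin(360°/32) = 312.14 mm²); the 20.5×18 cube at (-1, 12.5) contributes its full rectangle (area 369.00 mm²); Taking the first minus the rest: starting from the r=4.5 cylinder (63.21 mm²), the r=10 cylinder at (5.5, 13) partially overlaps it — only the 0.63 mm² overlap (of its 312.14 mm²) is removed, clipping the outline; the 20.5×18 cube at (-1, 12.5) misses the remaining region (no effect) — area = 62.57 mm². Checking containment: the cross-section at z = 7.5 is a subset of the cross-section at z = 0.9.

entirely on top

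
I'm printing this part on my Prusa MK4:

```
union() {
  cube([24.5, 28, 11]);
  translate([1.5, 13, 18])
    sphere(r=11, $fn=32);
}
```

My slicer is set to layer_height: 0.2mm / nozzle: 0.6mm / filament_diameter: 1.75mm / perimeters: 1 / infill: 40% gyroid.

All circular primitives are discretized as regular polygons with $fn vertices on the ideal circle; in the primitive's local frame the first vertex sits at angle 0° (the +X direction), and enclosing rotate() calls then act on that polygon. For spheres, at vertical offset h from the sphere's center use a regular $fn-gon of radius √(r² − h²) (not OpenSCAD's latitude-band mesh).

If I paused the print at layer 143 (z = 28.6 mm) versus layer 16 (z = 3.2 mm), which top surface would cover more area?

Layer 143 (z = 28.6): the cube is not intersected at this z (z outside [0, 11]); the sphere at (1.5, 13): section is a regular 32-gon, circumradius = √(r²−h²) = √(11²−10.6²) = 2.939 (area = (32/2)·2.939²·sin(360°/32) = 26.97 mm²); Taking the union: only the r=11 sphere at (1.5, 13) is present, so the union is just that shape — area = 26.97 mm². So its area = 26.97 mm². Layer 16 (z = 3.2): the cube is present — its section is the full 24.5×28 rectangle (area 686.00 mm²); the sphere at (1.5, 13) is absent (|z−center|=14.800 > r=11); Merging all regions: only the 24.5×28 cube is present, so the union is just that shape — area = 686.00 mm². So its area = 686.00 mm². Layer 16 is larger (686.00 vs 26.97 mm²).

layer 16 (z = 3.2 mm)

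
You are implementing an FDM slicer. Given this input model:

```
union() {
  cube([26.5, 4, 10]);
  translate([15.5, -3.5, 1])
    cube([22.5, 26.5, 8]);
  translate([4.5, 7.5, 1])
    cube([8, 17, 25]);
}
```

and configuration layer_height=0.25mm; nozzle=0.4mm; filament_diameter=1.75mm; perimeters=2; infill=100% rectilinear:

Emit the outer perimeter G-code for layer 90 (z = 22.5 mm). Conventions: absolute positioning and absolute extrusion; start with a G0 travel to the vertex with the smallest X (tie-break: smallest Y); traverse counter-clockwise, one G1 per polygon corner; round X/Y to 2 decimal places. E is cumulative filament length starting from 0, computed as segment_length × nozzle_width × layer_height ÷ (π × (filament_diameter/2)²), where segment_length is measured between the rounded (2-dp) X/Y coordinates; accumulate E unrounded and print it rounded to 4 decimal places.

G0 X4.50 Y7.50 Z22.50
G1 X12.50 Y7.50 E0.3326
G1 X12.50 Y24.50 E1.0394
G1 X4.50 Y24.50 E1.3720
G1 X4.50 Y7.50 E2.0788

At z = 22.5 mm: the cube does not reach this height (z outside [0, 10]); the cube at (15.5, -3.5) does not reach this height (z outside [1, 9]); the 8×17 cube at (4.5, 7.5) contributes its full rectangle; Combining (union): only the 8×17 cube at (4.5, 7.5) is present, so the union is just that shape — 1 connected region. The outline is a single polygon with 4 vertices. Extrusion per mm of travel: 0.4 × 0.25 / (π × 0.875²) = 0.041575. Accumulating E over each segment gives final E = 2.0788.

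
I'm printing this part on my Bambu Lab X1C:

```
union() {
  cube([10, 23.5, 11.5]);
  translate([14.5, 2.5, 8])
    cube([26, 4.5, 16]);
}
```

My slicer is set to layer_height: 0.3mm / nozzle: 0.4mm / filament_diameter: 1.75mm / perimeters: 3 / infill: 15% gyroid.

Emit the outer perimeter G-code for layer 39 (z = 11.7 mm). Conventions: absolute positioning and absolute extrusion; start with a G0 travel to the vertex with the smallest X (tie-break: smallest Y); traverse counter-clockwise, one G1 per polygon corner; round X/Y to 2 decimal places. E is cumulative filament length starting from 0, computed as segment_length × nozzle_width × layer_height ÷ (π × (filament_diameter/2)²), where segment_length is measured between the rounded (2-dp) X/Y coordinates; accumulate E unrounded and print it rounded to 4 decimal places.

G0 X14.50 Y2.50 Z11.70
G1 X40.50 Y2.50 E1.2971
G1 X40.50 Y7.00 E1.5217
G1 X14.50 Y7.00 E2.8188
G1 X14.50 Y2.50 E3.0433

At z = 11.7 mm: the cube is not intersected at this z (z outside [0, 11.5]); the 26×4.5 cube at (14.5, 2.5) contributes its full rectangle; Merging all regions: only the 26×4.5 cube at (14.5, 2.5) is present, so the union is just that shape — 1 connected region. The outline is a single polygon with 4 vertices. Extrusion per mm of travel: 0.4 × 0.3 / (π × 0.875²) = 0.049890. Accumulating E over each segment gives final E = 3.0433.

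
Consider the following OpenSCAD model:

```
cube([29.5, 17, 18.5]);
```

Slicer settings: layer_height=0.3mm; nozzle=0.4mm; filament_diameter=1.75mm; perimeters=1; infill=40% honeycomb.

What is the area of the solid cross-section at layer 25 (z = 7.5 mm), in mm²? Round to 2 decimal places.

501.50 mm²

At z = 7.5 mm: the cube is present — its section is the full 29.5×17 rectangle (area 501.50 mm²). Overall, the cross-section is a single solid region. Net area = 501.50 mm².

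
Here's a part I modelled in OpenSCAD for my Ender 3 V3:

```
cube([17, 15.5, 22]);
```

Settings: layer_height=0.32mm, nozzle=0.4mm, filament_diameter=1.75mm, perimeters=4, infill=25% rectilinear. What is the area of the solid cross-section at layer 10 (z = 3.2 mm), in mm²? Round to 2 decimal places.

263.50 mm²

At z = 3.2 mm: the cube is present — its section is the full 17×15.5 rectangle (area 263.50 mm²). Overall, the cross-section is a single solid region. Net area = 263.50 mm².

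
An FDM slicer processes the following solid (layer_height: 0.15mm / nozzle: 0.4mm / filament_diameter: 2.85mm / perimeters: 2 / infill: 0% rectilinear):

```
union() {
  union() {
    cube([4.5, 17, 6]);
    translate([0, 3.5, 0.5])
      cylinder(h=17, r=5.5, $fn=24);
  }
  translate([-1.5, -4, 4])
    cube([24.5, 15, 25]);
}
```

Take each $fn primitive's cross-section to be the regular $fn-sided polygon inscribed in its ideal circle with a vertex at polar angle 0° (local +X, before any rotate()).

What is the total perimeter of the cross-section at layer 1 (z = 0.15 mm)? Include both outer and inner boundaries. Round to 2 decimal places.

At z = 0.15 mm: the 4.5×17 cube contributes its full rectangle (perimeter 43.00 mm); the cylinder at (0, 3.5) is not intersected at this z (z outside [0.5, 17.5]); Combining (union): only the 4.5×17 cube is present, so the union is just that shape — boundary = 43.00 mm; the cube at (-1.5, -4) is absent (z outside [4, 29]); Merging all regions: only that combined region is present, so the union is just that shape — boundary = 43.00 mm. Overall, the cross-section is a single solid region. Total boundary length (outer) = 43.00 mm.

43.00 mm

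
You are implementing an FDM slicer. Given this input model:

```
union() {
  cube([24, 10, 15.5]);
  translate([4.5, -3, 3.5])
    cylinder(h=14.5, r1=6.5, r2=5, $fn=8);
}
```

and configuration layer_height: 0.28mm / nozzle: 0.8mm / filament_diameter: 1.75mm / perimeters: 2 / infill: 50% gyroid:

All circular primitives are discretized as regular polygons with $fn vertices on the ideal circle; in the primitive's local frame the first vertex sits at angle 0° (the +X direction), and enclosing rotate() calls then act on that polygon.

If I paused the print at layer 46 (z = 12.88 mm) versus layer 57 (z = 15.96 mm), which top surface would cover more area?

layer 46 (z = 12.88 mm)

Layer 46 (z = 12.88): the 24×10 cube contributes its full rectangle (area 240.00 mm²); the cone at (4.5, -3): at t=0.647 of its height the radius interpolates to r₁+(r₂−r₁)t = 5.530, giving a regular 8-gon of that circumradius (area = (8/2)·5.530²·sin(360°/8) = 86.49 mm²); Merging all regions: the regions partially overlap — summed areas 326.49 mm² minus the doubly-counted overlap 13.79 mm² gives 312.69 mm² — area = 312.69 mm². So its area = 312.69 mm². Layer 57 (z = 15.96): the cube is not intersected at this z (z outside [0, 15.5]); the cone at (4.5, -3): at t=0.859 of its height the radius interpolates to r₁+(r₂−r₁)t = 5.211, giving a regular 8-gon of that circumradius (area = (8/2)·5.211²·sin(360°/8) = 76.81 mm²); Combining (union): only the cone at (4.5, -3) is present, so the union is just that shape — area = 76.81 mm². So its area = 76.81 mm². Layer 46 is larger (312.69 vs 76.81 mm²).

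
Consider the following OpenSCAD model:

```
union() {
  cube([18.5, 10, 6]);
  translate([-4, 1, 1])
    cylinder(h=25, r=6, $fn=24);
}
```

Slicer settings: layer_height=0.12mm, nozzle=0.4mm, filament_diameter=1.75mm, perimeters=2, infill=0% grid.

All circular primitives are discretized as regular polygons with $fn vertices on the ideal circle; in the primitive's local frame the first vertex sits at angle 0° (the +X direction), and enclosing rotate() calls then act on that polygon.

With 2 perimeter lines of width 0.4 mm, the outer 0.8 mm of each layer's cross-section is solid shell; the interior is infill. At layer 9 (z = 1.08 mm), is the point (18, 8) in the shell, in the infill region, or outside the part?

At z = 1.08 mm: the 18.5×10 cube contributes its full rectangle; the cylinder at (-4, 1): section is a regular 24-gon, circumradius r=6; Taking the union: the regions partially overlap (shared area 7.96 mm²), so overlapping operands fuse into one piece — 1 connected region. Overall, the cross-section is a single solid region. The nearest boundary edge runs (18.50, 10.00)→(18.50, 0.00); distance from the point to it = 0.50 mm. The point is inside the cross-section, 0.50 mm from the nearest boundary — within the 0.8 mm shell band (2 × 0.4).

shell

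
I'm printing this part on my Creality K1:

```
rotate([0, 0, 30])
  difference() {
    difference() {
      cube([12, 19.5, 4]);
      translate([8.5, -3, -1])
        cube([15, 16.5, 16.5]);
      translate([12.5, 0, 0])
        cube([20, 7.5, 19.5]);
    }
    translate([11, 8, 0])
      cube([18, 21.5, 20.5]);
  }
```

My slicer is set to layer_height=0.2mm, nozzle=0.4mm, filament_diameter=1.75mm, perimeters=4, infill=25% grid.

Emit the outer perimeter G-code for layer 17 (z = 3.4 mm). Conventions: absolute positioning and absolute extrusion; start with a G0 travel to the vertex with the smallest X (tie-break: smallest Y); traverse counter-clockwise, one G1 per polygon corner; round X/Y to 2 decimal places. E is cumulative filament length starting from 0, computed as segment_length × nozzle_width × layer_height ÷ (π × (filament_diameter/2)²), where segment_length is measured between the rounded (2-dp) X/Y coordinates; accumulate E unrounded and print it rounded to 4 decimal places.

At z = 3.4 mm: the 12×19.5 cube contributes its full rectangle; the cube at (8.5, -3) is present — its section is the full 15×16.5 rectangle; the cube at (12.5, 0) is present — its section is the full 20×7.5 rectangle; After the difference (first − rest): starting from the 12×19.5 cube, the 15×16.5 cube at (8.5, -3) partially overlaps it — only the 47.25 mm² overlap (of its 247.50 mm²) is removed, clipping the outline; the 20×7.5 cube at (12.5, 0) misses the remaining region (no effect) — 1 connected region; the 18×21.5 cube at (11, 8) contributes its full rectangle; Subtracting the remaining from the first: starting from the result so far, the 18×21.5 cube at (11, 8) partially overlaps it — only the 6.00 mm² overlap (of its 387.00 mm²) is removed, clipping the outline — 1 connected region; (rotated 30° about Z; rotation is an isometry so areas/perimeters/island counts are preserved). The outline is a single polygon with 6 vertices. Extrusion per mm of travel: 0.4 × 0.2 / (π × 0.875²) = 0.033260. Accumulating E over each segment gives final E = 2.0292.

G0 X-9.75 Y16.89 Z3.40
G1 X0.00 Y0.00 E0.6486
G1 X7.36 Y4.25 E0.9313
G1 X0.61 Y15.94 E1.3803
G1 X2.78 Y17.19 E1.4636
G1 X-0.22 Y22.39 E1.6633
G1 X-9.75 Y16.89 E2.0292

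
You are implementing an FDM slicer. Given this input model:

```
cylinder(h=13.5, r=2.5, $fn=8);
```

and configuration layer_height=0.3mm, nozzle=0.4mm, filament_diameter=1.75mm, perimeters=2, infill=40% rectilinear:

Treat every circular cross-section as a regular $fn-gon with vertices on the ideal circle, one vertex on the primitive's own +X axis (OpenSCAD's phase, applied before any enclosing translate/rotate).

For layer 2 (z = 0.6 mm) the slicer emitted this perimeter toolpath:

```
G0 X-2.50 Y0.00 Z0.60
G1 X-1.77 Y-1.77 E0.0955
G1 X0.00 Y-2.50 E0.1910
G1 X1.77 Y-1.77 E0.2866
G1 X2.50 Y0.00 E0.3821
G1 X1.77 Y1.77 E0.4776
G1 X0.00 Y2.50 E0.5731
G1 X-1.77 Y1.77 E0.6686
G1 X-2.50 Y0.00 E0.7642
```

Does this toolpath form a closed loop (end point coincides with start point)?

Start point (G0): (-2.50, 0.00). End point (last G1): the path returns to the start — closed.

yes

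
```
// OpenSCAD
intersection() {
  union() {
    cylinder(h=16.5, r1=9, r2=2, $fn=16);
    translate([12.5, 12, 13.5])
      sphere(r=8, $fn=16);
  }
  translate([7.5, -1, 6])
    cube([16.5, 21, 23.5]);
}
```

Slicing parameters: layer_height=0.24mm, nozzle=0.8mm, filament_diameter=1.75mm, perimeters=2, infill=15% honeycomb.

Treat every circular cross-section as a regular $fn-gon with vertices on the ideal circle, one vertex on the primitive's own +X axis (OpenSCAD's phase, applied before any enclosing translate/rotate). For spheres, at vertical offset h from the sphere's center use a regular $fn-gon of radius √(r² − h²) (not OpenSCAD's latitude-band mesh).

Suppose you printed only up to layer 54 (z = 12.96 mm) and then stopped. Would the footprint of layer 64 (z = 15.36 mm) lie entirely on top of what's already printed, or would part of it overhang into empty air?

entirely on top

Compare the two slices. At z = 12.96: the cone contributes a regular 16-gon of circumradius 3.502 (interpolated between r1=9 and r2=2 at t=0.785) (area = (16/2)·3.502²·sin(360°/16) = 37.54 mm²); the sphere at (12.5, 12): section is a regular 16-gon, circumradius = √(r²−h²) = √(8²−0.54²) = 7.982 (area = (16/2)·7.982²·sin(360°/16) = 195.04 mm²); Taking the union: the 2 present regions are separate (no shared area or edge), so areas and boundary lengths simply add and each stays a separate island — area = 232.58 mm²; the cube at (7.5, -1) (footprint 16.5×21) is included at this height (area 346.50 mm²); Keeping only the common overlap: the 16.5×21 cube at (7.5, -1) partially overlaps the result so far; clipping to the common part keeps 170.59 mm² — area = 170.59 mm². At z = 15.36: the cone (r1=9→r2=2) has section circumradius 2.484 here — a regular 16-gon (area = (16/2)·2.484²·sin(360°/16) = 18.88 mm²); the r=8 sphere at (12.5, 12) slices to a regular 16-gon of circumradius 7.781 (√(r²−h²) with h=1.86 from center) (area = (16/2)·7.781²·sin(360°/16) = 185.34 mm²); Taking the union: the 2 present regions are separate (no shared area or edge), so areas and boundary lengths simply add and each stays a separate island — area = 204.23 mm²; the cube at (7.5, -1) (footprint 16.5×21) is included at this height (area 346.50 mm²); Keeping only the common overlap: the 16.5×21 cube at (7.5, -1) partially overlaps the result so far; clipping to the common part keeps 163.59 mm² — area = 163.59 mm². Checking containment: the cross-section at z = 15.36 is a subset of the cross-section at z = 12.96.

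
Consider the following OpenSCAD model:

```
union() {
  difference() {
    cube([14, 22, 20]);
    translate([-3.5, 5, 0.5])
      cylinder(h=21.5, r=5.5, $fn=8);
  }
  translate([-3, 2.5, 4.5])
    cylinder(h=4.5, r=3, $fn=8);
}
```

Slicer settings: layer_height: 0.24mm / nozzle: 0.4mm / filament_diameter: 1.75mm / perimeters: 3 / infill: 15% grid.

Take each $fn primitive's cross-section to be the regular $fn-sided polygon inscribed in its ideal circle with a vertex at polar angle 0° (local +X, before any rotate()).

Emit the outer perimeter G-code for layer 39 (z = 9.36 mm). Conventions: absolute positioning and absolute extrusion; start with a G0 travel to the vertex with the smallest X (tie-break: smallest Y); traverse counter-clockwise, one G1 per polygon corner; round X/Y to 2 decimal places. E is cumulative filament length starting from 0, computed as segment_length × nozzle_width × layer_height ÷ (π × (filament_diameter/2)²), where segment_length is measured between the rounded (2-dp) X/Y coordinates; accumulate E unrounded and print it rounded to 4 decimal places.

G0 X0.00 Y0.00 Z9.36
G1 X14.00 Y0.00 E0.5588
G1 X14.00 Y22.00 E1.4368
G1 X0.00 Y22.00 E1.9956
G1 X0.00 Y9.05 E2.5125
G1 X0.39 Y8.89 E2.5293
G1 X2.00 Y5.00 E2.6973
G1 X0.39 Y1.11 E2.8654
G1 X0.00 Y0.95 E2.8822
G1 X0.00 Y0.00 E2.9201

At z = 9.36 mm: the cube (footprint 14×22) is included at this height; the r=5.5 cylinder at (-3.5, 5) contributes a regular 8-gon of circumradius 5.5; Taking the first minus the rest: starting from the 14×22 cube, the r=5.5 cylinder at (-3.5, 5) partially overlaps it — only the 9.35 mm² overlap (of its 85.56 mm²) is removed, clipping the outline — 1 connected region; the cylinder at (-3, 2.5) is absent (z outside [4.5, 9]); Combining (union): only the result so far is present, so the union is just that shape — 1 connected region. The outline is a single polygon with 9 vertices. Extrusion per mm of travel: 0.4 × 0.24 / (π × 0.875²) = 0.039912. Accumulating E over each segment gives final E = 2.9201.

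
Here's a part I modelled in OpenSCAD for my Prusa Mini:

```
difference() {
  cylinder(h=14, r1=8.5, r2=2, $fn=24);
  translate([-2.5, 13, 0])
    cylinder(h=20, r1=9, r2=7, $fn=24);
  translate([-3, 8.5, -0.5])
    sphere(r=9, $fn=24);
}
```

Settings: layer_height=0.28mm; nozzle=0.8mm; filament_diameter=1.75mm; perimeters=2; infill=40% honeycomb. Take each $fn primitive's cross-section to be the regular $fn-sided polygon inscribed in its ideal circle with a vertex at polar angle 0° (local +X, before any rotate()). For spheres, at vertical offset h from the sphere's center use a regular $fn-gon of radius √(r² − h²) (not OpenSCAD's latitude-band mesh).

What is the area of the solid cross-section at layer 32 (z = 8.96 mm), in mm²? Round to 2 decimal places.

58.50 mm²

At z = 8.96 mm: the cone (r1=8.5→r2=2) has section circumradius 4.340 here — a regular 24-gon (area = (24/2)·4.340²·sin(360°/24) = 58.50 mm²); the cone at (-2.5, 13) contributes a regular 24-gon of circumradius 8.104 (interpolated between r1=9 and r2=7 at t=0.448) (area = (24/2)·8.104²·sin(360°/24) = 203.97 mm²); the sphere at (-3, 8.5) is not intersected at this z (|z−center|=9.460 > r=9); Subtracting the remaining from the first: starting from the cone (58.50 mm²), the cone at (-2.5, 13) misses the remaining region (no effect) — area = 58.50 mm². Overall, the cross-section is a single solid region. Net area = 58.50 mm².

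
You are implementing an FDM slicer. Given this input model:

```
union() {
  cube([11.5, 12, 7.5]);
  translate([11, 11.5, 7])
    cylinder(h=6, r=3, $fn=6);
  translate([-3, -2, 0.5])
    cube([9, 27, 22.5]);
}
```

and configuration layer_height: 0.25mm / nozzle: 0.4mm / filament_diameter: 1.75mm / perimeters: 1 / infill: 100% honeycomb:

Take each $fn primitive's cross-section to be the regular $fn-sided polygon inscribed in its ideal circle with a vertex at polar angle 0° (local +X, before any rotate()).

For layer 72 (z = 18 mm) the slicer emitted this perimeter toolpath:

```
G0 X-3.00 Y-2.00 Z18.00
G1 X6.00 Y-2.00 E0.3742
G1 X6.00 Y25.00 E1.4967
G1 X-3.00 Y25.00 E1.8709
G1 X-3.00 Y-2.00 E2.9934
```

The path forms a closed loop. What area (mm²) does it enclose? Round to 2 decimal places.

Apply the shoelace formula to the sequence of (X, Y) vertices; enclosed area = 243.00 mm².

243.00 mm²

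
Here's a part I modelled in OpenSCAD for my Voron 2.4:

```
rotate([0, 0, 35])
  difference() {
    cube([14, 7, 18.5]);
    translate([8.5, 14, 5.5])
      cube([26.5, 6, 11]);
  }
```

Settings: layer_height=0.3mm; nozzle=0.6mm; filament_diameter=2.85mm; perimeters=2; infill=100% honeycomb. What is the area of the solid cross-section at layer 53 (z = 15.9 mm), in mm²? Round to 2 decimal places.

98.00 mm²

At z = 15.9 mm: the 14×7 cube contributes its full rectangle (area 98.00 mm²); the 26.5×6 cube at (8.5, 14) contributes its full rectangle (area 159.00 mm²); Subtracting the remaining from the first: starting from the 14×7 cube (98.00 mm²), the 26.5×6 cube at (8.5, 14) misses the remaining region (no effect) — area = 98.00 mm²; (whole slice rotated 35° about Z — lengths, areas and connectivity unchanged). Overall, the cross-section is a single solid region. Net area = 98.00 mm².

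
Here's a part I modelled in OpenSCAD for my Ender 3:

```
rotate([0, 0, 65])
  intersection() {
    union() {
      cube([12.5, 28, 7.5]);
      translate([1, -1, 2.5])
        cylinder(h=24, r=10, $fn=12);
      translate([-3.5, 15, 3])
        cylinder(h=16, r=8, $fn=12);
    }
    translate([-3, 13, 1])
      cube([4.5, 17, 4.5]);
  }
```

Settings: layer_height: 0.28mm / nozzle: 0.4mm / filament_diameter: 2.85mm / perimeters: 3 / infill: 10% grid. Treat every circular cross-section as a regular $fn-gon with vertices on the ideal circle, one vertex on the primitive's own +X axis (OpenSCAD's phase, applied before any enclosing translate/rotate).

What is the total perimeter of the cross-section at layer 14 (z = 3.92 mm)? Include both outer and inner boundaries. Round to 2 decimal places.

39.91 mm

At z = 3.92 mm: the cube is present — its section is the full 12.5×28 rectangle (perimeter 81.00 mm); the cylinder at (1, -1): section is a regular 12-gon, circumradius r=10 (perimeter = 2·12·10.000·sin(180°/12) = 62.12 mm); the r=8 cylinder at (-3.5, 15) gives a regular 12-gon of circumradius 8 (constant along its height) (perimeter = 2·12·8.000·sin(180°/12) = 49.69 mm); Combining (union): the regions partially overlap (shared area 120.50 mm²), so the edge portions inside another operand are dropped and the merged outline is re-measured after clipping — boundary = 117.59 mm; the cube at (-3, 13) (footprint 4.5×17) is included at this height (perimeter 43.00 mm); Taking the intersection: the 4.5×17 cube at (-3, 13) partially overlaps the result so far; clipping to the common part keeps 50.89 mm² — boundary = 39.91 mm; (rotated 65° about Z; rotation is an isometry so areas/perimeters/island counts are preserved). Overall, the cross-section is a single solid region. Total boundary length (outer) = 39.91 mm.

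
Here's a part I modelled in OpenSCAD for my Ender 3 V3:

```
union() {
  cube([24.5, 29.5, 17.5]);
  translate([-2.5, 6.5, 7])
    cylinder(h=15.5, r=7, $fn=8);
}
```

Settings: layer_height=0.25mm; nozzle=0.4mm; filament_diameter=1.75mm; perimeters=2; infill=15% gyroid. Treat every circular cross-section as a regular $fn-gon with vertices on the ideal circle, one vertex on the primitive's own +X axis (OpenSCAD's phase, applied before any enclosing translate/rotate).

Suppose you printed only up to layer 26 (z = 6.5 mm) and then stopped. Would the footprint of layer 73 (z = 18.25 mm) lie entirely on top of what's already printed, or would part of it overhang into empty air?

Compare the two slices. At z = 6.5: the cube is present — its section is the full 24.5×29.5 rectangle (area 722.75 mm²); the cylinder at (-2.5, 6.5) is not intersected at this z (z outside [7, 22.5]); Combining (union): only the 24.5×29.5 cube is present, so the union is just that shape — area = 722.75 mm². At z = 18.25: the cube is not intersected at this z (z outside [0, 17.5]); the cylinder at (-2.5, 6.5): section is a regular 8-gon, circumradius r=7 (area = (8/2)·7.000²·sin(360°/8) = 138.59 mm²); Combining (union): only the r=7 cylinder at (-2.5, 6.5) is present, so the union is just that shape — area = 138.59 mm². Checking containment: at z = 18.25 the cross-section extends beyond the z = 6.5 cross-section by about 101.71 mm².

part overhangs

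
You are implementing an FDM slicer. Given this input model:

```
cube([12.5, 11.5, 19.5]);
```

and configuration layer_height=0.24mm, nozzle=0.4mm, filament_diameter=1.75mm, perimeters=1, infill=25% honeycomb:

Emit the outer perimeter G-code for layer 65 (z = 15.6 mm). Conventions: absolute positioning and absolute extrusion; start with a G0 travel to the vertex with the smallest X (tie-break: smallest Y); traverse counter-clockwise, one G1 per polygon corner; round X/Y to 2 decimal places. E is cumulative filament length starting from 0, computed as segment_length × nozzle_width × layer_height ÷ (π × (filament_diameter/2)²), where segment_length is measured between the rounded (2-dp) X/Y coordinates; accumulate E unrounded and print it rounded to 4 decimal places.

G0 X0.00 Y0.00 Z15.60
G1 X12.50 Y0.00 E0.4989
G1 X12.50 Y11.50 E0.9579
G1 X0.00 Y11.50 E1.4568
G1 X0.00 Y0.00 E1.9158

At z = 15.6 mm: the cube is present — its section is the full 12.5×11.5 rectangle. The outline is a single polygon with 4 vertices. Extrusion per mm of travel: 0.4 × 0.24 / (π × 0.875²) = 0.039912. Accumulating E over each segment gives final E = 1.9158.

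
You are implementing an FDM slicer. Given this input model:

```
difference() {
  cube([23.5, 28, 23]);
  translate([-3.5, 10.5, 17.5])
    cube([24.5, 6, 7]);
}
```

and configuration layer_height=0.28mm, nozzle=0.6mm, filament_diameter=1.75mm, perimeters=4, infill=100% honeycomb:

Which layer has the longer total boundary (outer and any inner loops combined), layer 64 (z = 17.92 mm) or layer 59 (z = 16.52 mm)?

layer 64 (z = 17.92 mm)

Layer 64 (z = 17.92): the 23.5×28 cube contributes its full rectangle (perimeter 103.00 mm); the 24.5×6 cube at (-3.5, 10.5) contributes its full rectangle (perimeter 61.00 mm); After the difference (first − rest): starting from the 23.5×28 cube, the 24.5×6 cube at (-3.5, 10.5) partially overlaps it — only the 126.00 mm² overlap (of its 147.00 mm²) is removed, clipping the outline — boundary = 145.00 mm. So its perimeter = 145.00 mm. Layer 59 (z = 16.52): the cube (footprint 23.5×28) is included at this height (perimeter 103.00 mm); the cube at (-3.5, 10.5) is absent (z outside [17.5, 24.5]); Taking the first minus the rest: none of the subtracted shapes is present at this height, so the 23.5×28 cube is unchanged — boundary = 103.00 mm. So its perimeter = 103.00 mm. Layer 64 is larger (145.00 vs 103.00 mm).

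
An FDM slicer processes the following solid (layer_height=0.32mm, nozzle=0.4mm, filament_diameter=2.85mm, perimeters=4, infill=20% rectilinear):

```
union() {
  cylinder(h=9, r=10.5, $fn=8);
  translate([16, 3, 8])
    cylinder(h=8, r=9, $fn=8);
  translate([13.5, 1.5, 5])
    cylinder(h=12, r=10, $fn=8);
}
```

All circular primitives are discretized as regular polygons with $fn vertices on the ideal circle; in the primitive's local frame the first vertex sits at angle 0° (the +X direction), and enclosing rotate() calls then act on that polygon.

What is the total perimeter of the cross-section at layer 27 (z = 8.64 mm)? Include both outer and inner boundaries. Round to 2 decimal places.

At z = 8.64 mm: the r=10.5 cylinder gives a regular 8-gon of circumradius 10.5 (constant along its height) (perimeter = 2·8·10.500·sin(180°/8) = 64.29 mm); the r=9 cylinder at (16, 3) gives a regular 8-gon of circumradius 9 (constant along its height) (perimeter = 2·8·9.000·sin(180°/8) = 55.11 mm); the r=10 cylinder at (13.5, 1.5) contributes a regular 8-gon of circumradius 10 (perimeter = 2·8·10.000·sin(180°/8) = 61.23 mm); Combining (union): the regions partially overlap (shared area 256.34 mm²), so the edge portions inside another operand are dropped and the merged outline is re-measured after clipping — boundary = 96.63 mm. Overall, the cross-section is a single solid region. Total boundary length (outer) = 96.63 mm.

96.63 mm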